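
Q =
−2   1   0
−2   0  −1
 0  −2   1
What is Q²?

[[2, −2, −1], [4, 0, −1], [4, −2, 3]]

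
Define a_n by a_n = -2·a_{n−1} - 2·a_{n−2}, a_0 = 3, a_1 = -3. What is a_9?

-48

With companion matrix Q = [[-2, -2], [1, 0]], [a_n, a_{n−1}]ᵀ = Q·[a_{n−1}, a_{n−2}]ᵀ, so [a_9, a_8]ᵀ = Q^8·[a_1, a_0]ᵀ.
Q^8 = [[16, 0], [0, 16]], giving [a_9, a_8]ᵀ = [[-48], [48]].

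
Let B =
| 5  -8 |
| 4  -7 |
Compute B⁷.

tr B = -2 and det B = -3, so the characteristic polynomial is λ² − (-2)λ + (-3) with roots -3 and 1.
Eigenvectors give P = [[-1, 2], [-1, 1]] with P⁻¹ = [[1, -2], [1, -1]], and B = P·diag(-3, 1)·P⁻¹.
Then B⁷ = P·diag(-2187, 1)·P⁻¹ = [[2187, 2], [2187, 1]] · [[1, -2], [1, -1]] = [[2189, -4376], [2188, -4375]].

[[2189, -4376], [2188, -4375]]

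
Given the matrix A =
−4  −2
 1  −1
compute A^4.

tr A = −5 and det A = 6, so the characteristic polynomial is λ² − (−5)λ + (6) with roots −2 and −3.
Eigenvectors give P = [[1, 2], [−1, −1]] with P⁻¹ = [[−1, −2], [1, 1]], and A = P·diag(−2, −3)·P⁻¹.
Then A^4 = P·diag(16, 81)·P⁻¹ = [[16, 162], [−16, −81]] · [[−1, −2], [1, 1]] = [[146, 130], [−65, −49]].

[[146, 130], [−65, −49]]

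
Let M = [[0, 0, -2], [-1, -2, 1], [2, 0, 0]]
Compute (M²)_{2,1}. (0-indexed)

0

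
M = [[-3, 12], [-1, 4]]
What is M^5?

[[-3, 12], [-1, 4]]

M² = M (a projection; rank 1, trace 1), so M^5 = M.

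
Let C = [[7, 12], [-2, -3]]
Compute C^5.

tr C = 4 and det C = 3, so the characteristic polynomial is λ² − (4)λ + (3) with roots 1 and 3.
Eigenvectors give P = [[-2, 3], [1, -1]] with P⁻¹ = [[1, 3], [1, 2]], and C = P·diag(1, 3)·P⁻¹.
Then C^5 = P·diag(1, 243)·P⁻¹ = [[-2, 729], [1, -243]] · [[1, 3], [1, 2]] = [[727, 1452], [-242, -483]].

[[727, 1452], [-242, -483]]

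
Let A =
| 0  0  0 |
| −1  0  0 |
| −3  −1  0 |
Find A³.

A is strictly triangular, hence nilpotent: A³ = 0, so A³ = 0.

[[0, 0, 0], [0, 0, 0], [0, 0, 0]]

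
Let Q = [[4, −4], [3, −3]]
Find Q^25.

[[4, −4], [3, −3]]

Q² = Q (a projection; rank 1, trace 1), so Q^25 = Q.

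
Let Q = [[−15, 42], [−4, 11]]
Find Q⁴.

[[561, −1680], [160, −479]]

tr Q = −4 and det Q = 3, so the characteristic polynomial is λ² − (−4)λ + (3) with roots −1 and −3.
Eigenvectors give P = [[−3, 7], [−1, 2]] with P⁻¹ = [[2, −7], [1, −3]], and Q = P·diag(−1, −3)·P⁻¹.
Then Q⁴ = P·diag(1, 81)·P⁻¹ = [[−3, 567], [−1, 162]] · [[2, −7], [1, −3]] = [[561, −1680], [160, −479]].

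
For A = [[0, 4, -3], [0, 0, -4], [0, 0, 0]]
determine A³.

A is strictly triangular, hence nilpotent: A³ = 0, so A³ = 0.

[[0, 0, 0], [0, 0, 0], [0, 0, 0]]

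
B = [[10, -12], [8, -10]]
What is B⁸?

[[256, 0], [0, 256]]

tr B = 0 and det B = -4, so the characteristic polynomial is λ² − (0)λ + (-4) with roots 2 and -2.
Eigenvectors give P = [[-3, 1], [-2, 1]] with P⁻¹ = [[-1, 1], [-2, 3]], and B = P·diag(2, -2)·P⁻¹.
Then B⁸ = P·diag(256, 256)·P⁻¹ = [[-768, 256], [-512, 256]] · [[-1, 1], [-2, 3]] = [[256, 0], [0, 256]].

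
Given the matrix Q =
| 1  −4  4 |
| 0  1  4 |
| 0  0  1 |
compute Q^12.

[[1, −48, −1008], [0, 1, 48], [0, 0, 1]]

Q = I + N where N = [[0, −4, 4], [0, 0, 4], [0, 0, 0]] is strictly upper-triangular, so N^3 = 0.
(I + N)^12 = I + 12·N + 66·N^2 = [[1, −48, −1008], [0, 1, 48], [0, 0, 1]].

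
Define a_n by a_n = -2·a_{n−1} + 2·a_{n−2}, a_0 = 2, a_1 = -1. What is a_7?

With companion matrix T = [[-2, 2], [1, 0]], [a_n, a_{n−1}]ᵀ = T·[a_{n−1}, a_{n−2}]ᵀ, so [a_7, a_6]ᵀ = T⁶·[a_1, a_0]ᵀ.
T⁶ = [[328, -240], [-120, 88]], giving [a_7, a_6]ᵀ = [[-808], [296]].

-808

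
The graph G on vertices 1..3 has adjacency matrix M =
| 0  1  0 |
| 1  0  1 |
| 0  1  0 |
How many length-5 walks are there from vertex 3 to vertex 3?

0

The number of length-5 walks from vertex 3 to vertex 3 is entry (3,3) of M^5, where M is the adjacency matrix.
M^2 = [[1, 0, 1], [0, 2, 0], [1, 0, 1]]
M^3 = [[0, 2, 0], [2, 0, 2], [0, 2, 0]]
M^4 = [[2, 0, 2], [0, 4, 0], [2, 0, 2]]
M^5 = [[0, 4, 0], [4, 0, 4], [0, 4, 0]]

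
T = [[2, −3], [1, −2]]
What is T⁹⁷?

[[2, −3], [1, −2]]

T² = I (check: tr T = 0 and det T = −1), so T⁹⁷ = T since 97 is odd.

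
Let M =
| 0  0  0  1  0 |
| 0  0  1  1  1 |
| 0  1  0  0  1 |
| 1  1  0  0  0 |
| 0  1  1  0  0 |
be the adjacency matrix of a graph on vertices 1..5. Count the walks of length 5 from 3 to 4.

7

The number of length-5 walks from vertex 3 to vertex 4 is entry (3,4) of M^5, where M is the adjacency matrix.
M^2 = [[1, 1, 0, 0, 0], [1, 3, 1, 0, 1], [0, 1, 2, 1, 1], [0, 0, 1, 2, 1], [0, 1, 1, 1, 2]]
M^3 = [[0, 0, 1, 2, 1], [0, 2, 4, 4, 4], [1, 4, 2, 1, 3], [2, 4, 1, 0, 1], [1, 4, 3, 1, 2]]
M^4 = [[2, 4, 1, 0, 1], [4, 12, 6, 2, 6], [1, 6, 7, 5, 6], [0, 2, 5, 6, 5], [1, 6, 6, 5, 7]]
M^5 = [[0, 2, 5, 6, 5], [2, 14, 18, 16, 18], [5, 18, 12, 7, 13], [6, 16, 7, 2, 7], [5, 18, 13, 7, 12]]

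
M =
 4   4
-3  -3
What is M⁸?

[[4, 4], [-3, -3]]

M² = M (a projection; rank 1, trace 1), so M⁸ = M.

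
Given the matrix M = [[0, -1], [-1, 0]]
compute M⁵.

[[0, -1], [-1, 0]]

M² = I (check: tr M = 0 and det M = -1), so M⁵ = M since 5 is odd.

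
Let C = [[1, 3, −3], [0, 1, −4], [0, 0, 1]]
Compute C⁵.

[[1, 15, −135], [0, 1, −20], [0, 0, 1]]

C = I + N where N = [[0, 3, −3], [0, 0, −4], [0, 0, 0]] is strictly upper-triangular, so N³ = 0.
(I + N)⁵ = I + 5·N + 10·N² = [[1, 15, −135], [0, 1, −20], [0, 0, 1]].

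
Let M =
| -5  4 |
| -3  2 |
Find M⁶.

[[253, -252], [189, -188]]

tr M = -3 and det M = 2, so the characteristic polynomial is λ² − (-3)λ + (2) with roots -2 and -1.
Eigenvectors give P = [[-4, -1], [-3, -1]] with P⁻¹ = [[-1, 1], [3, -4]], and M = P·diag(-2, -1)·P⁻¹.
Then M⁶ = P·diag(64, 1)·P⁻¹ = [[-256, -1], [-192, -1]] · [[-1, 1], [3, -4]] = [[253, -252], [189, -188]].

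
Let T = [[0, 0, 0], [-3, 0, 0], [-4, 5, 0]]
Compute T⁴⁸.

T is strictly triangular, hence nilpotent: T³ = 0, so T⁴⁸ = 0.

[[0, 0, 0], [0, 0, 0], [0, 0, 0]]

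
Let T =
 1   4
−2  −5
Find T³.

[[25, 52], [−26, −53]]

tr T = −4 and det T = 3, so the characteristic polynomial is λ² − (−4)λ + (3) with roots −3 and −1.
Eigenvectors give P = [[−1, 2], [1, −1]] with P⁻¹ = [[1, 2], [1, 1]], and T = P·diag(−3, −1)·P⁻¹.
Then T³ = P·diag(−27, −1)·P⁻¹ = [[27, −2], [−27, 1]] · [[1, 2], [1, 1]] = [[25, 52], [−26, −53]].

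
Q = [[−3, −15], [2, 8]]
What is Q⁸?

tr Q = 5 and det Q = 6, so the characteristic polynomial is λ² − (5)λ + (6) with roots 2 and 3.
Eigenvectors give P = [[−3, 5], [1, −2]] with P⁻¹ = [[−2, −5], [−1, −3]], and Q = P·diag(2, 3)·P⁻¹.
Then Q⁸ = P·diag(256, 6561)·P⁻¹ = [[−768, 32805], [256, −13122]] · [[−2, −5], [−1, −3]] = [[−31269, −94575], [12610, 38086]].

[[−31269, −94575], [12610, 38086]]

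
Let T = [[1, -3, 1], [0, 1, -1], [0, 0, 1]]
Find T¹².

[[1, -36, 210], [0, 1, -12], [0, 0, 1]]

T = I + N where N = [[0, -3, 1], [0, 0, -1], [0, 0, 0]] is strictly upper-triangular, so N³ = 0.
(I + N)¹² = I + 12·N + 66·N² = [[1, -36, 210], [0, 1, -12], [0, 0, 1]].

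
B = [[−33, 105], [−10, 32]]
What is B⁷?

tr B = −1 and det B = −6, so the characteristic polynomial is λ² − (−1)λ + (−6) with roots 2 and −3.
Eigenvectors give P = [[3, 7], [1, 2]] with P⁻¹ = [[−2, 7], [1, −3]], and B = P·diag(2, −3)·P⁻¹.
Then B⁷ = P·diag(128, −2187)·P⁻¹ = [[384, −15309], [128, −4374]] · [[−2, 7], [1, −3]] = [[−16077, 48615], [−4630, 14018]].

[[−16077, 48615], [−4630, 14018]]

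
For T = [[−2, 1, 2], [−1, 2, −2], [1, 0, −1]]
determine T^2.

[[5, 0, −8], [−2, 3, −4], [−3, 1, 3]]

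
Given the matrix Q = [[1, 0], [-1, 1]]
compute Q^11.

[[1, 0], [-11, 1]]

Q = I + N where N = [[0, 0], [-1, 0]] is strictly lower-triangular, so N^2 = 0.
(I + N)^11 = I + 11·N = [[1, 0], [-11, 1]].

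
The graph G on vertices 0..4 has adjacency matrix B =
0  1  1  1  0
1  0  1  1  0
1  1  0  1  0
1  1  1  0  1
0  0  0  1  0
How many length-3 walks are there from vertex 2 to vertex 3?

The number of length-3 walks from vertex 2 to vertex 3 is entry (2,3) of B³, where B is the adjacency matrix.
B² = [[3, 2, 2, 2, 1], [2, 3, 2, 2, 1], [2, 2, 3, 2, 1], [2, 2, 2, 4, 0], [1, 1, 1, 0, 1]]
B³ = [[6, 7, 7, 8, 2], [7, 6, 7, 8, 2], [7, 7, 6, 8, 2], [8, 8, 8, 6, 4], [2, 2, 2, 4, 0]]

8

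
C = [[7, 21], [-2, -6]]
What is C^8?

[[7, 21], [-2, -6]]

C² = C (a projection; rank 1, trace 1), so C^8 = C.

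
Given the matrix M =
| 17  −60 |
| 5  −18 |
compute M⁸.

tr M = −1 and det M = −6, so the characteristic polynomial is λ² − (−1)λ + (−6) with roots 2 and −3.
Eigenvectors give P = [[−4, 3], [−1, 1]] with P⁻¹ = [[−1, 3], [−1, 4]], and M = P·diag(2, −3)·P⁻¹.
Then M⁸ = P·diag(256, 6561)·P⁻¹ = [[−1024, 19683], [−256, 6561]] · [[−1, 3], [−1, 4]] = [[−18659, 75660], [−6305, 25476]].

[[−18659, 75660], [−6305, 25476]]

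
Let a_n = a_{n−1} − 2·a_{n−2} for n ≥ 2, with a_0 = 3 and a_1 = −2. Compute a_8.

With companion matrix C = [[1, −2], [1, 0]], [a_n, a_{n−1}]ᵀ = C·[a_{n−1}, a_{n−2}]ᵀ, so [a_8, a_7]ᵀ = C⁷·[a_1, a_0]ᵀ.
C⁷ = [[−3, −14], [7, −10]], giving [a_8, a_7]ᵀ = [[−36], [−44]].

−36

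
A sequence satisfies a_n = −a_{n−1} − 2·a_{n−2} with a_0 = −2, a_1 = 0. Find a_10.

With companion matrix M = [[−1, −2], [1, 0]], [a_n, a_{n−1}]ᵀ = M·[a_{n−1}, a_{n−2}]ᵀ, so [a_10, a_9]ᵀ = M⁹·[a_1, a_0]ᵀ.
M⁹ = [[11, 34], [−17, −6]], giving [a_10, a_9]ᵀ = [[−68], [12]].

−68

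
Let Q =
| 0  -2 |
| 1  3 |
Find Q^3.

[[-6, -14], [7, 15]]

tr Q = 3 and det Q = 2, so the characteristic polynomial is λ² − (3)λ + (2) with roots 2 and 1.
Eigenvectors give P = [[1, -2], [-1, 1]] with P⁻¹ = [[-1, -2], [-1, -1]], and Q = P·diag(2, 1)·P⁻¹.
Then Q^3 = P·diag(8, 1)·P⁻¹ = [[8, -2], [-8, 1]] · [[-1, -2], [-1, -1]] = [[-6, -14], [7, 15]].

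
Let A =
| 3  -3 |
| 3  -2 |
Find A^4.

A^2 = [[0, -3], [3, -5]]
A^3 = [[-9, 6], [-6, 1]]
A^4 = [[-9, 15], [-15, 16]]

[[-9, 15], [-15, 16]]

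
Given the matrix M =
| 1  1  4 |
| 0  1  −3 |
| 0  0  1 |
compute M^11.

M = I + N where N = [[0, 1, 4], [0, 0, −3], [0, 0, 0]] is strictly upper-triangular, so N^3 = 0.
(I + N)^11 = I + 11·N + 55·N^2 = [[1, 11, −121], [0, 1, −33], [0, 0, 1]].

[[1, 11, −121], [0, 1, −33], [0, 0, 1]]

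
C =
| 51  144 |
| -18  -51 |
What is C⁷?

tr C = 0 and det C = -9, so the characteristic polynomial is λ² − (0)λ + (-9) with roots -3 and 3.
Eigenvectors give P = [[-8, -3], [3, 1]] with P⁻¹ = [[1, 3], [-3, -8]], and C = P·diag(-3, 3)·P⁻¹.
Then C⁷ = P·diag(-2187, 2187)·P⁻¹ = [[17496, -6561], [-6561, 2187]] · [[1, 3], [-3, -8]] = [[37179, 104976], [-13122, -37179]].

[[37179, 104976], [-13122, -37179]]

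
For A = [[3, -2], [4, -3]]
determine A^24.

A² = I (check: tr A = 0 and det A = -1), so A^24 = I since 24 is even.

[[1, 0], [0, 1]]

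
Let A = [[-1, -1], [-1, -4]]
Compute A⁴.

[[29, 95], [95, 314]]

A² = [[2, 5], [5, 17]]
A³ = [[-7, -22], [-22, -73]]
A⁴ = [[29, 95], [95, 314]]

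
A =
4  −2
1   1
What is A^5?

tr A = 5 and det A = 6, so the characteristic polynomial is λ² − (5)λ + (6) with roots 2 and 3.
Eigenvectors give P = [[1, 2], [1, 1]] with P⁻¹ = [[−1, 2], [1, −1]], and A = P·diag(2, 3)·P⁻¹.
Then A^5 = P·diag(32, 243)·P⁻¹ = [[32, 486], [32, 243]] · [[−1, 2], [1, −1]] = [[454, −422], [211, −179]].

[[454, −422], [211, −179]]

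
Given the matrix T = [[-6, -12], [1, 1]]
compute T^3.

tr T = -5 and det T = 6, so the characteristic polynomial is λ² − (-5)λ + (6) with roots -2 and -3.
Eigenvectors give P = [[3, -4], [-1, 1]] with P⁻¹ = [[-1, -4], [-1, -3]], and T = P·diag(-2, -3)·P⁻¹.
Then T^3 = P·diag(-8, -27)·P⁻¹ = [[-24, 108], [8, -27]] · [[-1, -4], [-1, -3]] = [[-84, -228], [19, 49]].

[[-84, -228], [19, 49]]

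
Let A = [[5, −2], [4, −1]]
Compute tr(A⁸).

6562

tr A = 4 and det A = 3, so the characteristic polynomial is λ² − (4)λ + (3) with roots 3 and 1.
Eigenvectors give P = [[−1, 1], [−1, 2]] with P⁻¹ = [[−2, 1], [−1, 1]], and A = P·diag(3, 1)·P⁻¹.
Then A⁸ = P·diag(6561, 1)·P⁻¹ = [[−6561, 1], [−6561, 2]] · [[−2, 1], [−1, 1]] = [[13121, −6560], [13120, −6559]].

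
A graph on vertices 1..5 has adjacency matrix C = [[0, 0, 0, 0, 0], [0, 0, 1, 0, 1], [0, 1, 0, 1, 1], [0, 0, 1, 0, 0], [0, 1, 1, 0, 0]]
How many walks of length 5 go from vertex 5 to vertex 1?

The number of length-5 walks from vertex 5 to vertex 1 is entry (5,1) of C^5, where C is the adjacency matrix.
C^2 = [[0, 0, 0, 0, 0], [0, 2, 1, 1, 1], [0, 1, 3, 0, 1], [0, 1, 0, 1, 1], [0, 1, 1, 1, 2]]
C^3 = [[0, 0, 0, 0, 0], [0, 2, 4, 1, 3], [0, 4, 2, 3, 4], [0, 1, 3, 0, 1], [0, 3, 4, 1, 2]]
C^4 = [[0, 0, 0, 0, 0], [0, 7, 6, 4, 6], [0, 6, 11, 2, 6], [0, 4, 2, 3, 4], [0, 6, 6, 4, 7]]
C^5 = [[0, 0, 0, 0, 0], [0, 12, 17, 6, 13], [0, 17, 14, 11, 17], [0, 6, 11, 2, 6], [0, 13, 17, 6, 12]]

0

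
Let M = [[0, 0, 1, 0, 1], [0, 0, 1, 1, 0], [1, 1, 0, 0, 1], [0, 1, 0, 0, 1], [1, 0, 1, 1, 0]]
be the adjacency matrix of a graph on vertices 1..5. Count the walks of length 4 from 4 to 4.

The number of length-4 walks from vertex 4 to vertex 4 is entry (4,4) of M^4, where M is the adjacency matrix.
M^2 = [[2, 1, 1, 1, 1], [1, 2, 0, 0, 2], [1, 0, 3, 2, 1], [1, 0, 2, 2, 0], [1, 2, 1, 0, 3]]
M^3 = [[2, 2, 4, 2, 4], [2, 0, 5, 4, 1], [4, 5, 2, 1, 6], [2, 4, 1, 0, 5], [4, 1, 6, 5, 2]]
M^4 = [[8, 6, 8, 6, 8], [6, 9, 3, 1, 11], [8, 3, 15, 11, 7], [6, 1, 11, 9, 3], [8, 11, 7, 3, 15]]

9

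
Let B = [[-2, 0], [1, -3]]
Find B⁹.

[[-512, 0], [19171, -19683]]

tr B = -5 and det B = 6, so the characteristic polynomial is λ² − (-5)λ + (6) with roots -3 and -2.
Eigenvectors give P = [[0, 1], [-1, 1]] with P⁻¹ = [[1, -1], [1, 0]], and B = P·diag(-3, -2)·P⁻¹.
Then B⁹ = P·diag(-19683, -512)·P⁻¹ = [[0, -512], [19683, -512]] · [[1, -1], [1, 0]] = [[-512, 0], [19171, -19683]].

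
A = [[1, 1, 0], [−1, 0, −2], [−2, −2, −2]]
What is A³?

[[3, 4, 2], [−8, −5, −14], [−14, −12, −20]]

A² = [[0, 1, −2], [3, 3, 4], [4, 2, 8]]
A³ = [[3, 4, 2], [−8, −5, −14], [−14, −12, −20]]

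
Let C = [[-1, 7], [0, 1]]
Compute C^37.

[[-1, 7], [0, 1]]

C² = I (check: tr C = 0 and det C = -1), so C^37 = C since 37 is odd.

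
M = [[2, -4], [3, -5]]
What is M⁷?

tr M = -3 and det M = 2, so the characteristic polynomial is λ² − (-3)λ + (2) with roots -2 and -1.
Eigenvectors give P = [[-1, -4], [-1, -3]] with P⁻¹ = [[3, -4], [-1, 1]], and M = P·diag(-2, -1)·P⁻¹.
Then M⁷ = P·diag(-128, -1)·P⁻¹ = [[128, 4], [128, 3]] · [[3, -4], [-1, 1]] = [[380, -508], [381, -509]].

[[380, -508], [381, -509]]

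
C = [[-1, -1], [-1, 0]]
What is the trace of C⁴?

C² = [[2, 1], [1, 1]]
C³ = [[-3, -2], [-2, -1]]
C⁴ = [[5, 3], [3, 2]]

7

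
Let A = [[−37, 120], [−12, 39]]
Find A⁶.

[[−6551, 21840], [−2184, 7281]]

tr A = 2 and det A = −3, so the characteristic polynomial is λ² − (2)λ + (−3) with roots −1 and 3.
Eigenvectors give P = [[10, 3], [3, 1]] with P⁻¹ = [[1, −3], [−3, 10]], and A = P·diag(−1, 3)·P⁻¹.
Then A⁶ = P·diag(1, 729)·P⁻¹ = [[10, 2187], [3, 729]] · [[1, −3], [−3, 10]] = [[−6551, 21840], [−2184, 7281]].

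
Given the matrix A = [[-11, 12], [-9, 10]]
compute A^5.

[[-131, 132], [-99, 100]]

tr A = -1 and det A = -2, so the characteristic polynomial is λ² − (-1)λ + (-2) with roots -2 and 1.
Eigenvectors give P = [[4, 1], [3, 1]] with P⁻¹ = [[1, -1], [-3, 4]], and A = P·diag(-2, 1)·P⁻¹.
Then A^5 = P·diag(-32, 1)·P⁻¹ = [[-128, 1], [-96, 1]] · [[1, -1], [-3, 4]] = [[-131, 132], [-99, 100]].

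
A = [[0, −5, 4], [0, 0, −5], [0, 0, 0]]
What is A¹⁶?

A is strictly triangular, hence nilpotent: A³ = 0, so A¹⁶ = 0.

[[0, 0, 0], [0, 0, 0], [0, 0, 0]]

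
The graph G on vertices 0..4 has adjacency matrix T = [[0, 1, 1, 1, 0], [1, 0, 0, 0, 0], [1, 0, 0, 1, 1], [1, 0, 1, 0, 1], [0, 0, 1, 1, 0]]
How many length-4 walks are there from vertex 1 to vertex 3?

The number of length-4 walks from vertex 1 to vertex 3 is entry (1,3) of T⁴, where T is the adjacency matrix.
T² = [[3, 0, 1, 1, 2], [0, 1, 1, 1, 0], [1, 1, 3, 2, 1], [1, 1, 2, 3, 1], [2, 0, 1, 1, 2]]
T³ = [[2, 3, 6, 6, 2], [3, 0, 1, 1, 2], [6, 1, 4, 5, 5], [6, 1, 5, 4, 5], [2, 2, 5, 5, 2]]
T⁴ = [[15, 2, 10, 10, 12], [2, 3, 6, 6, 2], [10, 6, 16, 15, 9], [10, 6, 15, 16, 9], [12, 2, 9, 9, 10]]

6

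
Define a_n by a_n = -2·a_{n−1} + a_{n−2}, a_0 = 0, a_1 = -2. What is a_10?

4756

With companion matrix Q = [[-2, 1], [1, 0]], [a_n, a_{n−1}]ᵀ = Q·[a_{n−1}, a_{n−2}]ᵀ, so [a_10, a_9]ᵀ = Q⁹·[a_1, a_0]ᵀ.
Q⁹ = [[-2378, 985], [985, -408]], giving [a_10, a_9]ᵀ = [[4756], [-1970]].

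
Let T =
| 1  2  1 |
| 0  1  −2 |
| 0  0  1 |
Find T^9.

[[1, 18, −135], [0, 1, −18], [0, 0, 1]]

T = I + N where N = [[0, 2, 1], [0, 0, −2], [0, 0, 0]] is strictly upper-triangular, so N^3 = 0.
(I + N)^9 = I + 9·N + 36·N^2 = [[1, 18, −135], [0, 1, −18], [0, 0, 1]].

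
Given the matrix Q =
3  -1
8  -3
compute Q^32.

Q² = I (check: tr Q = 0 and det Q = -1), so Q^32 = I since 32 is even.

[[1, 0], [0, 1]]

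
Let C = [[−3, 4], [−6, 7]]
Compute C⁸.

[[−13119, 13120], [−19680, 19681]]

tr C = 4 and det C = 3, so the characteristic polynomial is λ² − (4)λ + (3) with roots 1 and 3.
Eigenvectors give P = [[1, −2], [1, −3]] with P⁻¹ = [[3, −2], [1, −1]], and C = P·diag(1, 3)·P⁻¹.
Then C⁸ = P·diag(1, 6561)·P⁻¹ = [[1, −13122], [1, −19683]] · [[3, −2], [1, −1]] = [[−13119, 13120], [−19680, 19681]].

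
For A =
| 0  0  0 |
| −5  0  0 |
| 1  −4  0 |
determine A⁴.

[[0, 0, 0], [0, 0, 0], [0, 0, 0]]

A is strictly triangular, hence nilpotent: A³ = 0, so A⁴ = 0.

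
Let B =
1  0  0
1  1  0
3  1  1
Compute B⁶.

B = I + N where N = [[0, 0, 0], [1, 0, 0], [3, 1, 0]] is strictly lower-triangular, so N³ = 0.
(I + N)⁶ = I + 6·N + 15·N² = [[1, 0, 0], [6, 1, 0], [33, 6, 1]].

[[1, 0, 0], [6, 1, 0], [33, 6, 1]]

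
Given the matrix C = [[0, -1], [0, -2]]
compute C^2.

[[0, 2], [0, 4]]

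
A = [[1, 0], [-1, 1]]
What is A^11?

A = I + N where N = [[0, 0], [-1, 0]] is strictly lower-triangular, so N^2 = 0.
(I + N)^11 = I + 11·N = [[1, 0], [-11, 1]].

[[1, 0], [-11, 1]]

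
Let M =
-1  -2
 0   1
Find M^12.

[[1, 0], [0, 1]]

M² = I (check: tr M = 0 and det M = -1), so M^12 = I since 12 is even.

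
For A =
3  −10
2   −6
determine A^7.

[[507, −1270], [254, −636]]

tr A = −3 and det A = 2, so the characteristic polynomial is λ² − (−3)λ + (2) with roots −1 and −2.
Eigenvectors give P = [[−5, −2], [−2, −1]] with P⁻¹ = [[−1, 2], [2, −5]], and A = P·diag(−1, −2)·P⁻¹.
Then A^7 = P·diag(−1, −128)·P⁻¹ = [[5, 256], [2, 128]] · [[−1, 2], [2, −5]] = [[507, −1270], [254, −636]].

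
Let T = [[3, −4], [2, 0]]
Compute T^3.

T^2 = [[1, −12], [6, −8]]
T^3 = [[−21, −4], [2, −24]]

[[−21, −4], [2, −24]]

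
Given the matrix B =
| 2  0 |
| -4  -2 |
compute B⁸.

tr B = 0 and det B = -4, so the characteristic polynomial is λ² − (0)λ + (-4) with roots 2 and -2.
Eigenvectors give P = [[1, 0], [-1, 1]] with P⁻¹ = [[1, 0], [1, 1]], and B = P·diag(2, -2)·P⁻¹.
Then B⁸ = P·diag(256, 256)·P⁻¹ = [[256, 0], [-256, 256]] · [[1, 0], [1, 1]] = [[256, 0], [0, 256]].

[[256, 0], [0, 256]]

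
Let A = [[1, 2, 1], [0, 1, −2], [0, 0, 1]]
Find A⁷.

A = I + N where N = [[0, 2, 1], [0, 0, −2], [0, 0, 0]] is strictly upper-triangular, so N³ = 0.
(I + N)⁷ = I + 7·N + 21·N² = [[1, 14, −77], [0, 1, −14], [0, 0, 1]].

[[1, 14, −77], [0, 1, −14], [0, 0, 1]]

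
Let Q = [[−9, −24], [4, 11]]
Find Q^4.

tr Q = 2 and det Q = −3, so the characteristic polynomial is λ² − (2)λ + (−3) with roots −1 and 3.
Eigenvectors give P = [[−3, −2], [1, 1]] with P⁻¹ = [[−1, −2], [1, 3]], and Q = P·diag(−1, 3)·P⁻¹.
Then Q^4 = P·diag(1, 81)·P⁻¹ = [[−3, −162], [1, 81]] · [[−1, −2], [1, 3]] = [[−159, −480], [80, 241]].

[[−159, −480], [80, 241]]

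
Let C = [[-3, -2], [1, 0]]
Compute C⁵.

[[-63, -62], [31, 30]]

tr C = -3 and det C = 2, so the characteristic polynomial is λ² − (-3)λ + (2) with roots -1 and -2.
Eigenvectors give P = [[-1, 2], [1, -1]] with P⁻¹ = [[1, 2], [1, 1]], and C = P·diag(-1, -2)·P⁻¹.
Then C⁵ = P·diag(-1, -32)·P⁻¹ = [[1, -64], [-1, 32]] · [[1, 2], [1, 1]] = [[-63, -62], [31, 30]].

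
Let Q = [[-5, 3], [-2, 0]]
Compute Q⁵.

[[-665, 633], [-422, 390]]

tr Q = -5 and det Q = 6, so the characteristic polynomial is λ² − (-5)λ + (6) with roots -2 and -3.
Eigenvectors give P = [[1, 3], [1, 2]] with P⁻¹ = [[-2, 3], [1, -1]], and Q = P·diag(-2, -3)·P⁻¹.
Then Q⁵ = P·diag(-32, -243)·P⁻¹ = [[-32, -729], [-32, -486]] · [[-2, 3], [1, -1]] = [[-665, 633], [-422, 390]].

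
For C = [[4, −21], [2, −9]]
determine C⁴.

tr C = −5 and det C = 6, so the characteristic polynomial is λ² − (−5)λ + (6) with roots −3 and −2.
Eigenvectors give P = [[3, 7], [1, 2]] with P⁻¹ = [[−2, 7], [1, −3]], and C = P·diag(−3, −2)·P⁻¹.
Then C⁴ = P·diag(81, 16)·P⁻¹ = [[243, 112], [81, 32]] · [[−2, 7], [1, −3]] = [[−374, 1365], [−130, 471]].

[[−374, 1365], [−130, 471]]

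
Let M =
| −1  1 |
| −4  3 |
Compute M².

[[−3, 2], [−8, 5]]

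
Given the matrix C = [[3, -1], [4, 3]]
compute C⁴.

[[-119, -60], [240, -119]]

C² = [[5, -6], [24, 5]]
C³ = [[-9, -23], [92, -9]]
C⁴ = [[-119, -60], [240, -119]]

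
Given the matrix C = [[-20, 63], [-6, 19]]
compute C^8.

tr C = -1 and det C = -2, so the characteristic polynomial is λ² − (-1)λ + (-2) with roots 1 and -2.
Eigenvectors give P = [[3, 7], [1, 2]] with P⁻¹ = [[-2, 7], [1, -3]], and C = P·diag(1, -2)·P⁻¹.
Then C^8 = P·diag(1, 256)·P⁻¹ = [[3, 1792], [1, 512]] · [[-2, 7], [1, -3]] = [[1786, -5355], [510, -1529]].

[[1786, -5355], [510, -1529]]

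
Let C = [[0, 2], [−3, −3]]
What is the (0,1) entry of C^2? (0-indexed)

−6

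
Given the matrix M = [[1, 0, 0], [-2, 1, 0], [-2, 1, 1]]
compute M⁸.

[[1, 0, 0], [-16, 1, 0], [-72, 8, 1]]

M = I + N where N = [[0, 0, 0], [-2, 0, 0], [-2, 1, 0]] is strictly lower-triangular, so N³ = 0.
(I + N)⁸ = I + 8·N + 28·N² = [[1, 0, 0], [-16, 1, 0], [-72, 8, 1]].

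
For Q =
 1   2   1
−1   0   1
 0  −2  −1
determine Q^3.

[[−1, −6, −3], [3, 2, −3], [0, 6, 5]]

Q^2 = [[−1, 0, 2], [−1, −4, −2], [2, 2, −1]]
Q^3 = [[−1, −6, −3], [3, 2, −3], [0, 6, 5]]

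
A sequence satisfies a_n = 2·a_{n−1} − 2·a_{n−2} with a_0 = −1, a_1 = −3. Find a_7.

With companion matrix C = [[2, −2], [1, 0]], [a_n, a_{n−1}]ᵀ = C·[a_{n−1}, a_{n−2}]ᵀ, so [a_7, a_6]ᵀ = C⁶·[a_1, a_0]ᵀ.
C⁶ = [[−8, 16], [−8, 8]], giving [a_7, a_6]ᵀ = [[8], [16]].

8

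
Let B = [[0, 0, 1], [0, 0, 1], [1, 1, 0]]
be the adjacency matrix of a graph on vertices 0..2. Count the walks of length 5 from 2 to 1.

4

The number of length-5 walks from vertex 2 to vertex 1 is entry (2,1) of B⁵, where B is the adjacency matrix.
B² = [[1, 1, 0], [1, 1, 0], [0, 0, 2]]
B³ = [[0, 0, 2], [0, 0, 2], [2, 2, 0]]
B⁴ = [[2, 2, 0], [2, 2, 0], [0, 0, 4]]
B⁵ = [[0, 0, 4], [0, 0, 4], [4, 4, 0]]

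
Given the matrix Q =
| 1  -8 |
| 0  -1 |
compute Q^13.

[[1, -8], [0, -1]]

Q² = I (check: tr Q = 0 and det Q = -1), so Q^13 = Q since 13 is odd.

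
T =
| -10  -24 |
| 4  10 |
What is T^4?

tr T = 0 and det T = -4, so the characteristic polynomial is λ² − (0)λ + (-4) with roots -2 and 2.
Eigenvectors give P = [[3, -2], [-1, 1]] with P⁻¹ = [[1, 2], [1, 3]], and T = P·diag(-2, 2)·P⁻¹.
Then T^4 = P·diag(16, 16)·P⁻¹ = [[48, -32], [-16, 16]] · [[1, 2], [1, 3]] = [[16, 0], [0, 16]].

[[16, 0], [0, 16]]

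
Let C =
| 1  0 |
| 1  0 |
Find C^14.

[[1, 0], [1, 0]]

C² = C (a projection; rank 1, trace 1), so C^14 = C.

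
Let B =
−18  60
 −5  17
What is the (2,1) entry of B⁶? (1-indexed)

665

tr B = −1 and det B = −6, so the characteristic polynomial is λ² − (−1)λ + (−6) with roots −3 and 2.
Eigenvectors give P = [[4, 3], [1, 1]] with P⁻¹ = [[1, −3], [−1, 4]], and B = P·diag(−3, 2)·P⁻¹.
Then B⁶ = P·diag(729, 64)·P⁻¹ = [[2916, 192], [729, 64]] · [[1, −3], [−1, 4]] = [[2724, −7980], [665, −1931]].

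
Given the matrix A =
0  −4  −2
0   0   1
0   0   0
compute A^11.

A is strictly triangular, hence nilpotent: A^3 = 0, so A^11 = 0.

[[0, 0, 0], [0, 0, 0], [0, 0, 0]]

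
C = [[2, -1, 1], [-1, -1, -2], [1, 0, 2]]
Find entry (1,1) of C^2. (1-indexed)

6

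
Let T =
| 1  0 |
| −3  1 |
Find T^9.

T = I + N where N = [[0, 0], [−3, 0]] is strictly lower-triangular, so N^2 = 0.
(I + N)^9 = I + 9·N = [[1, 0], [−27, 1]].

[[1, 0], [−27, 1]]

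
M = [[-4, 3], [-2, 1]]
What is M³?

tr M = -3 and det M = 2, so the characteristic polynomial is λ² − (-3)λ + (2) with roots -2 and -1.
Eigenvectors give P = [[-3, -1], [-2, -1]] with P⁻¹ = [[-1, 1], [2, -3]], and M = P·diag(-2, -1)·P⁻¹.
Then M³ = P·diag(-8, -1)·P⁻¹ = [[24, 1], [16, 1]] · [[-1, 1], [2, -3]] = [[-22, 21], [-14, 13]].

[[-22, 21], [-14, 13]]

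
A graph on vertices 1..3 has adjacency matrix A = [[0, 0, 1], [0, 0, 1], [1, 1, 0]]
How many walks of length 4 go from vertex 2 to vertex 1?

2

The number of length-4 walks from vertex 2 to vertex 1 is entry (2,1) of A^4, where A is the adjacency matrix.
A^2 = [[1, 1, 0], [1, 1, 0], [0, 0, 2]]
A^3 = [[0, 0, 2], [0, 0, 2], [2, 2, 0]]
A^4 = [[2, 2, 0], [2, 2, 0], [0, 0, 4]]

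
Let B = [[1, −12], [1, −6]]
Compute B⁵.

[[601, −2532], [211, −876]]

tr B = −5 and det B = 6, so the characteristic polynomial is λ² − (−5)λ + (6) with roots −2 and −3.
Eigenvectors give P = [[4, 3], [1, 1]] with P⁻¹ = [[1, −3], [−1, 4]], and B = P·diag(−2, −3)·P⁻¹.
Then B⁵ = P·diag(−32, −243)·P⁻¹ = [[−128, −729], [−32, −243]] · [[1, −3], [−1, 4]] = [[601, −2532], [211, −876]].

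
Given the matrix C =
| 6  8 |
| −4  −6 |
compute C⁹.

[[1536, 2048], [−1024, −1536]]

tr C = 0 and det C = −4, so the characteristic polynomial is λ² − (0)λ + (−4) with roots 2 and −2.
Eigenvectors give P = [[2, −1], [−1, 1]] with P⁻¹ = [[1, 1], [1, 2]], and C = P·diag(2, −2)·P⁻¹.
Then C⁹ = P·diag(512, −512)·P⁻¹ = [[1024, 512], [−512, −512]] · [[1, 1], [1, 2]] = [[1536, 2048], [−1024, −1536]].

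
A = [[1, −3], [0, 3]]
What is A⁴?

[[1, −120], [0, 81]]

A² = [[1, −12], [0, 9]]
A³ = [[1, −39], [0, 27]]
A⁴ = [[1, −120], [0, 81]]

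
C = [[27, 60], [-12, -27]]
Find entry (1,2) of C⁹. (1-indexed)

393660

tr C = 0 and det C = -9, so the characteristic polynomial is λ² − (0)λ + (-9) with roots 3 and -3.
Eigenvectors give P = [[5, -2], [-2, 1]] with P⁻¹ = [[1, 2], [2, 5]], and C = P·diag(3, -3)·P⁻¹.
Then C⁹ = P·diag(19683, -19683)·P⁻¹ = [[98415, 39366], [-39366, -19683]] · [[1, 2], [2, 5]] = [[177147, 393660], [-78732, -177147]].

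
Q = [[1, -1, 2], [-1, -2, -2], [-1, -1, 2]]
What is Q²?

[[0, -1, 8], [3, 7, -2], [-2, 1, 4]]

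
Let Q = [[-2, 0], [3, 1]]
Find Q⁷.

tr Q = -1 and det Q = -2, so the characteristic polynomial is λ² − (-1)λ + (-2) with roots -2 and 1.
Eigenvectors give P = [[-1, 0], [1, 1]] with P⁻¹ = [[-1, 0], [1, 1]], and Q = P·diag(-2, 1)·P⁻¹.
Then Q⁷ = P·diag(-128, 1)·P⁻¹ = [[128, 0], [-128, 1]] · [[-1, 0], [1, 1]] = [[-128, 0], [129, 1]].

[[-128, 0], [129, 1]]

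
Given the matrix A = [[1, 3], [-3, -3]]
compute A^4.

[[28, 48], [-48, -36]]

A^2 = [[-8, -6], [6, 0]]
A^3 = [[10, -6], [6, 18]]
A^4 = [[28, 48], [-48, -36]]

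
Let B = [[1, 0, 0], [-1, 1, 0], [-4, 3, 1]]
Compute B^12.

B = I + N where N = [[0, 0, 0], [-1, 0, 0], [-4, 3, 0]] is strictly lower-triangular, so N^3 = 0.
(I + N)^12 = I + 12·N + 66·N^2 = [[1, 0, 0], [-12, 1, 0], [-246, 36, 1]].

[[1, 0, 0], [-12, 1, 0], [-246, 36, 1]]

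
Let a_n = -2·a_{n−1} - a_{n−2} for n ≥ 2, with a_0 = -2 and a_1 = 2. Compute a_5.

With companion matrix B = [[-2, -1], [1, 0]], [a_n, a_{n−1}]ᵀ = B·[a_{n−1}, a_{n−2}]ᵀ, so [a_5, a_4]ᵀ = B^4·[a_1, a_0]ᵀ.
B^4 = [[5, 4], [-4, -3]], giving [a_5, a_4]ᵀ = [[2], [-2]].

2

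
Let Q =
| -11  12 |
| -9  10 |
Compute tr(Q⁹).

tr Q = -1 and det Q = -2, so the characteristic polynomial is λ² − (-1)λ + (-2) with roots 1 and -2.
Eigenvectors give P = [[1, 4], [1, 3]] with P⁻¹ = [[-3, 4], [1, -1]], and Q = P·diag(1, -2)·P⁻¹.
Then Q⁹ = P·diag(1, -512)·P⁻¹ = [[1, -2048], [1, -1536]] · [[-3, 4], [1, -1]] = [[-2051, 2052], [-1539, 1540]].

-511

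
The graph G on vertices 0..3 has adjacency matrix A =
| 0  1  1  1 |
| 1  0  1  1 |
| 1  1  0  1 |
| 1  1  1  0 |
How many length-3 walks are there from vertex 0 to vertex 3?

The number of length-3 walks from vertex 0 to vertex 3 is entry (0,3) of A^3, where A is the adjacency matrix.
A^2 = [[3, 2, 2, 2], [2, 3, 2, 2], [2, 2, 3, 2], [2, 2, 2, 3]]
A^3 = [[6, 7, 7, 7], [7, 6, 7, 7], [7, 7, 6, 7], [7, 7, 7, 6]]

7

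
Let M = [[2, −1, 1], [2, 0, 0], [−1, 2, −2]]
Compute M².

[[1, 0, 0], [4, −2, 2], [4, −3, 3]]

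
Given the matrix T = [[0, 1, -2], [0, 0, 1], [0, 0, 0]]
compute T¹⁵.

[[0, 0, 0], [0, 0, 0], [0, 0, 0]]

T is strictly triangular, hence nilpotent: T³ = 0, so T¹⁵ = 0.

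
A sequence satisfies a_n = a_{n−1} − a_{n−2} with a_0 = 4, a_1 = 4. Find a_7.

With companion matrix M = [[1, −1], [1, 0]], [a_n, a_{n−1}]ᵀ = M·[a_{n−1}, a_{n−2}]ᵀ, so [a_7, a_6]ᵀ = M⁶·[a_1, a_0]ᵀ.
M⁶ = [[1, 0], [0, 1]], giving [a_7, a_6]ᵀ = [[4], [4]].

4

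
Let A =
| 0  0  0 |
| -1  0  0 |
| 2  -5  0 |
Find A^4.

[[0, 0, 0], [0, 0, 0], [0, 0, 0]]

A is strictly triangular, hence nilpotent: A^3 = 0, so A^4 = 0.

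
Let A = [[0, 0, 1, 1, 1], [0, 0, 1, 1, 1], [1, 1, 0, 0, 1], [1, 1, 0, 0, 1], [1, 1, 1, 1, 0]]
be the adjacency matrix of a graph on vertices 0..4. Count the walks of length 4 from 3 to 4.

24

The number of length-4 walks from vertex 3 to vertex 4 is entry (3,4) of A⁴, where A is the adjacency matrix.
A² = [[3, 3, 1, 1, 2], [3, 3, 1, 1, 2], [1, 1, 3, 3, 2], [1, 1, 3, 3, 2], [2, 2, 2, 2, 4]]
A³ = [[4, 4, 8, 8, 8], [4, 4, 8, 8, 8], [8, 8, 4, 4, 8], [8, 8, 4, 4, 8], [8, 8, 8, 8, 8]]
A⁴ = [[24, 24, 16, 16, 24], [24, 24, 16, 16, 24], [16, 16, 24, 24, 24], [16, 16, 24, 24, 24], [24, 24, 24, 24, 32]]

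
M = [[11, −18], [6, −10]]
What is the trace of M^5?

tr M = 1 and det M = −2, so the characteristic polynomial is λ² − (1)λ + (−2) with roots 2 and −1.
Eigenvectors give P = [[2, 3], [1, 2]] with P⁻¹ = [[2, −3], [−1, 2]], and M = P·diag(2, −1)·P⁻¹.
Then M^5 = P·diag(32, −1)·P⁻¹ = [[64, −3], [32, −2]] · [[2, −3], [−1, 2]] = [[131, −198], [66, −100]].

31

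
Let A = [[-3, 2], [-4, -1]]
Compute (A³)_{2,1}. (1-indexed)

-20

A² = [[1, -8], [16, -7]]
A³ = [[29, 10], [-20, 39]]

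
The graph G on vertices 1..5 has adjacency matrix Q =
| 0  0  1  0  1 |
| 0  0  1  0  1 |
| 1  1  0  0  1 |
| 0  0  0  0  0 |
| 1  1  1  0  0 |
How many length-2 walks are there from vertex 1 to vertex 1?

The number of length-2 walks from vertex 1 to vertex 1 is entry (1,1) of Q^2, where Q is the adjacency matrix.
Q^2 = [[2, 2, 1, 0, 1], [2, 2, 1, 0, 1], [1, 1, 3, 0, 2], [0, 0, 0, 0, 0], [1, 1, 2, 0, 3]]

2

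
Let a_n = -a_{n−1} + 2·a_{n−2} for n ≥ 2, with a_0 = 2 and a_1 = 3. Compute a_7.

With companion matrix C = [[-1, 2], [1, 0]], [a_n, a_{n−1}]ᵀ = C·[a_{n−1}, a_{n−2}]ᵀ, so [a_7, a_6]ᵀ = C⁶·[a_1, a_0]ᵀ.
C⁶ = [[43, -42], [-21, 22]], giving [a_7, a_6]ᵀ = [[45], [-19]].

45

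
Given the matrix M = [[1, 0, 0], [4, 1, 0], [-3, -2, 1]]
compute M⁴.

M = I + N where N = [[0, 0, 0], [4, 0, 0], [-3, -2, 0]] is strictly lower-triangular, so N³ = 0.
(I + N)⁴ = I + 4·N + 6·N² = [[1, 0, 0], [16, 1, 0], [-60, -8, 1]].

[[1, 0, 0], [16, 1, 0], [-60, -8, 1]]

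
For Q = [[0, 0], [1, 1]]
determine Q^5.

[[0, 0], [1, 1]]

Q² = Q (a projection; rank 1, trace 1), so Q^5 = Q.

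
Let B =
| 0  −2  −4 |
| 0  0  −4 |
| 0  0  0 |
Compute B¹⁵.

[[0, 0, 0], [0, 0, 0], [0, 0, 0]]

B is strictly triangular, hence nilpotent: B³ = 0, so B¹⁵ = 0.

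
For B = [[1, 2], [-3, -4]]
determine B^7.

[[253, 254], [-381, -382]]

tr B = -3 and det B = 2, so the characteristic polynomial is λ² − (-3)λ + (2) with roots -2 and -1.
Eigenvectors give P = [[-2, -1], [3, 1]] with P⁻¹ = [[1, 1], [-3, -2]], and B = P·diag(-2, -1)·P⁻¹.
Then B^7 = P·diag(-128, -1)·P⁻¹ = [[256, 1], [-384, -1]] · [[1, 1], [-3, -2]] = [[253, 254], [-381, -382]].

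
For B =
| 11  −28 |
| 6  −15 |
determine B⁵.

tr B = −4 and det B = 3, so the characteristic polynomial is λ² − (−4)λ + (3) with roots −1 and −3.
Eigenvectors give P = [[7, −2], [3, −1]] with P⁻¹ = [[1, −2], [3, −7]], and B = P·diag(−1, −3)·P⁻¹.
Then B⁵ = P·diag(−1, −243)·P⁻¹ = [[−7, 486], [−3, 243]] · [[1, −2], [3, −7]] = [[1451, −3388], [726, −1695]].

[[1451, −3388], [726, −1695]]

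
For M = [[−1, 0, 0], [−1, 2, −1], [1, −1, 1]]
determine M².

[[1, 0, 0], [−2, 5, −3], [1, −3, 2]]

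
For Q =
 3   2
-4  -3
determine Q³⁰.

[[1, 0], [0, 1]]

Q² = I (check: tr Q = 0 and det Q = -1), so Q³⁰ = I since 30 is even.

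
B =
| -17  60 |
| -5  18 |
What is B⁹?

tr B = 1 and det B = -6, so the characteristic polynomial is λ² − (1)λ + (-6) with roots -2 and 3.
Eigenvectors give P = [[4, 3], [1, 1]] with P⁻¹ = [[1, -3], [-1, 4]], and B = P·diag(-2, 3)·P⁻¹.
Then B⁹ = P·diag(-512, 19683)·P⁻¹ = [[-2048, 59049], [-512, 19683]] · [[1, -3], [-1, 4]] = [[-61097, 242340], [-20195, 80268]].

[[-61097, 242340], [-20195, 80268]]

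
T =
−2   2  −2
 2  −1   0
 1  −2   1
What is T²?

[[6, −2, 2], [−6, 5, −4], [−5, 2, −1]]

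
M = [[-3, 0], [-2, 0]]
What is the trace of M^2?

9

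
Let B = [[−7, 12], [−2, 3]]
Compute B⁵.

tr B = −4 and det B = 3, so the characteristic polynomial is λ² − (−4)λ + (3) with roots −3 and −1.
Eigenvectors give P = [[3, 2], [1, 1]] with P⁻¹ = [[1, −2], [−1, 3]], and B = P·diag(−3, −1)·P⁻¹.
Then B⁵ = P·diag(−243, −1)·P⁻¹ = [[−729, −2], [−243, −1]] · [[1, −2], [−1, 3]] = [[−727, 1452], [−242, 483]].

[[−727, 1452], [−242, 483]]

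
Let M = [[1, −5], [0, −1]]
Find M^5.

M² = I (check: tr M = 0 and det M = −1), so M^5 = M since 5 is odd.

[[1, −5], [0, −1]]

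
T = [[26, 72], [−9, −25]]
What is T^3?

[[80, 216], [−27, −73]]

tr T = 1 and det T = −2, so the characteristic polynomial is λ² − (1)λ + (−2) with roots −1 and 2.
Eigenvectors give P = [[8, −3], [−3, 1]] with P⁻¹ = [[−1, −3], [−3, −8]], and T = P·diag(−1, 2)·P⁻¹.
Then T^3 = P·diag(−1, 8)·P⁻¹ = [[−8, −24], [3, 8]] · [[−1, −3], [−3, −8]] = [[80, 216], [−27, −73]].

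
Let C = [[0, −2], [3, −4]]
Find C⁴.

[[−60, 32], [−48, 4]]

C² = [[−6, 8], [−12, 10]]
C³ = [[24, −20], [30, −16]]
C⁴ = [[−60, 32], [−48, 4]]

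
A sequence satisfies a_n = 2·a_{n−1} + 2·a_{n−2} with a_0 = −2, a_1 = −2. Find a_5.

With companion matrix T = [[2, 2], [1, 0]], [a_n, a_{n−1}]ᵀ = T·[a_{n−1}, a_{n−2}]ᵀ, so [a_5, a_4]ᵀ = T^4·[a_1, a_0]ᵀ.
T^4 = [[44, 32], [16, 12]], giving [a_5, a_4]ᵀ = [[−152], [−56]].

−152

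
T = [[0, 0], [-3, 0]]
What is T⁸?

[[0, 0], [0, 0]]

T is strictly triangular, hence nilpotent: T² = 0, so T⁸ = 0.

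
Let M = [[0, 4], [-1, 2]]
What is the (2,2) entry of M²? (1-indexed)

0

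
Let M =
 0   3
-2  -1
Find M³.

[[6, -15], [10, 11]]

M² = [[-6, -3], [2, -5]]
M³ = [[6, -15], [10, 11]]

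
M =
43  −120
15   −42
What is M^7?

tr M = 1 and det M = −6, so the characteristic polynomial is λ² − (1)λ + (−6) with roots −2 and 3.
Eigenvectors give P = [[−8, −3], [−3, −1]] with P⁻¹ = [[1, −3], [−3, 8]], and M = P·diag(−2, 3)·P⁻¹.
Then M^7 = P·diag(−128, 2187)·P⁻¹ = [[1024, −6561], [384, −2187]] · [[1, −3], [−3, 8]] = [[20707, −55560], [6945, −18648]].

[[20707, −55560], [6945, −18648]]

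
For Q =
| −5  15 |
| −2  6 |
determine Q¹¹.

[[−5, 15], [−2, 6]]

Q² = Q (a projection; rank 1, trace 1), so Q¹¹ = Q.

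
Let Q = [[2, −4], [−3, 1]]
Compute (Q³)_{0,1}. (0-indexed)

−76

Q² = [[16, −12], [−9, 13]]
Q³ = [[68, −76], [−57, 49]]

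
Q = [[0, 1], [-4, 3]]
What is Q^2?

[[-4, 3], [-12, 5]]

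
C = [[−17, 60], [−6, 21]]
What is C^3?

[[−233, 780], [−78, 261]]

tr C = 4 and det C = 3, so the characteristic polynomial is λ² − (4)λ + (3) with roots 3 and 1.
Eigenvectors give P = [[3, 10], [1, 3]] with P⁻¹ = [[−3, 10], [1, −3]], and C = P·diag(3, 1)·P⁻¹.
Then C^3 = P·diag(27, 1)·P⁻¹ = [[81, 10], [27, 3]] · [[−3, 10], [1, −3]] = [[−233, 780], [−78, 261]].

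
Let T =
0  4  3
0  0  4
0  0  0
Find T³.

[[0, 0, 0], [0, 0, 0], [0, 0, 0]]

T is strictly triangular, hence nilpotent: T³ = 0, so T³ = 0.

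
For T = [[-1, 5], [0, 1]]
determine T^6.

[[1, 0], [0, 1]]

T² = I (check: tr T = 0 and det T = -1), so T^6 = I since 6 is even.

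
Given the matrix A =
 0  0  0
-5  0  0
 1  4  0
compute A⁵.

A is strictly triangular, hence nilpotent: A³ = 0, so A⁵ = 0.

[[0, 0, 0], [0, 0, 0], [0, 0, 0]]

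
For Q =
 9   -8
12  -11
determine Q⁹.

[[39369, -39368], [59052, -59051]]

tr Q = -2 and det Q = -3, so the characteristic polynomial is λ² − (-2)λ + (-3) with roots 1 and -3.
Eigenvectors give P = [[1, -2], [1, -3]] with P⁻¹ = [[3, -2], [1, -1]], and Q = P·diag(1, -3)·P⁻¹.
Then Q⁹ = P·diag(1, -19683)·P⁻¹ = [[1, 39366], [1, 59049]] · [[3, -2], [1, -1]] = [[39369, -39368], [59052, -59051]].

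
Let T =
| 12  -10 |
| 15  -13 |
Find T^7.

[[4758, -4630], [6945, -6817]]

tr T = -1 and det T = -6, so the characteristic polynomial is λ² − (-1)λ + (-6) with roots -3 and 2.
Eigenvectors give P = [[2, 1], [3, 1]] with P⁻¹ = [[-1, 1], [3, -2]], and T = P·diag(-3, 2)·P⁻¹.
Then T^7 = P·diag(-2187, 128)·P⁻¹ = [[-4374, 128], [-6561, 128]] · [[-1, 1], [3, -2]] = [[4758, -4630], [6945, -6817]].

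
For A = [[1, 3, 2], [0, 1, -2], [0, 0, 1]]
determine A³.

A = I + N where N = [[0, 3, 2], [0, 0, -2], [0, 0, 0]] is strictly upper-triangular, so N³ = 0.
(I + N)³ = I + 3·N + 3·N² = [[1, 9, -12], [0, 1, -6], [0, 0, 1]].

[[1, 9, -12], [0, 1, -6], [0, 0, 1]]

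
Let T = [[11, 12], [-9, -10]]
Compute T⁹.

tr T = 1 and det T = -2, so the characteristic polynomial is λ² − (1)λ + (-2) with roots 2 and -1.
Eigenvectors give P = [[-4, -1], [3, 1]] with P⁻¹ = [[-1, -1], [3, 4]], and T = P·diag(2, -1)·P⁻¹.
Then T⁹ = P·diag(512, -1)·P⁻¹ = [[-2048, 1], [1536, -1]] · [[-1, -1], [3, 4]] = [[2051, 2052], [-1539, -1540]].

[[2051, 2052], [-1539, -1540]]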